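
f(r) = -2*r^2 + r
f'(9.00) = -35.00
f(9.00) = -153.00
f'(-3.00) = 13.00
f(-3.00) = -21.00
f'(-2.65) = 11.60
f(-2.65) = -16.70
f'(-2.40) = 10.60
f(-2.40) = -13.92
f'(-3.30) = 14.20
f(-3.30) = -25.08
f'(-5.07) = 21.28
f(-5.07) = -56.48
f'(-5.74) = 23.96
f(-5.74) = -71.64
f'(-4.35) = 18.40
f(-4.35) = -42.20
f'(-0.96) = 4.84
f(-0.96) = -2.80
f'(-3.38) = 14.52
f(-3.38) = -26.23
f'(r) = 1 - 4*r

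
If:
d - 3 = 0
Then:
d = 3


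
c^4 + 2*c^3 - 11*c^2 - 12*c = c*(c - 3)*(c + 1)*(c + 4)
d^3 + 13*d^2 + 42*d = d*(d + 6)*(d + 7)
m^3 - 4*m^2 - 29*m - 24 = (m - 8)*(m + 1)*(m + 3)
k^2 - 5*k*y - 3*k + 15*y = (k - 3)*(k - 5*y)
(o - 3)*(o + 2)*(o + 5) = o^3 + 4*o^2 - 11*o - 30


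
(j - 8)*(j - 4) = j^2 - 12*j + 32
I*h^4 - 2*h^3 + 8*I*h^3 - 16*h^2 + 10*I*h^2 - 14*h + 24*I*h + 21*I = (h + 7)*(h - I)*(h + 3*I)*(I*h + I)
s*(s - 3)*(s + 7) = s^3 + 4*s^2 - 21*s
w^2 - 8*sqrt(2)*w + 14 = (w - 7*sqrt(2))*(w - sqrt(2))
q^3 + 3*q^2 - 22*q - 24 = (q - 4)*(q + 1)*(q + 6)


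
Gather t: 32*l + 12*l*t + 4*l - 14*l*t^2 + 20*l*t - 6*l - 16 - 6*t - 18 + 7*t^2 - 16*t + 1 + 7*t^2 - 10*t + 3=30*l + t^2*(14 - 14*l) + t*(32*l - 32) - 30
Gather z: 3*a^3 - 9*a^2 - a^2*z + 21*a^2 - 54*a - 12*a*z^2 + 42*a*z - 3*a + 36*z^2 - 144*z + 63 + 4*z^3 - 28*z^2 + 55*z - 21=3*a^3 + 12*a^2 - 57*a + 4*z^3 + z^2*(8 - 12*a) + z*(-a^2 + 42*a - 89) + 42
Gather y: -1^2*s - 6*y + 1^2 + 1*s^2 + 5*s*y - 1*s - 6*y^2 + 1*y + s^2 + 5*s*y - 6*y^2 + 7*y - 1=2*s^2 - 2*s - 12*y^2 + y*(10*s + 2)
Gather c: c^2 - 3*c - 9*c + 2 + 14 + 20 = c^2 - 12*c + 36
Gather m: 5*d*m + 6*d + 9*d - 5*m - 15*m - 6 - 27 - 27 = 15*d + m*(5*d - 20) - 60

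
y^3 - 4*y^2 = y^2*(y - 4)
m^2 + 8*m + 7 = (m + 1)*(m + 7)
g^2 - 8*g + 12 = (g - 6)*(g - 2)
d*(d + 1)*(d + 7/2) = d^3 + 9*d^2/2 + 7*d/2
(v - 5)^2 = v^2 - 10*v + 25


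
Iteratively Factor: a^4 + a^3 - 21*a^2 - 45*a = (a + 3)*(a^3 - 2*a^2 - 15*a) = (a + 3)^2*(a^2 - 5*a) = (a - 5)*(a + 3)^2*(a)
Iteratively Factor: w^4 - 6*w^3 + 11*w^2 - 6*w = (w)*(w^3 - 6*w^2 + 11*w - 6) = w*(w - 1)*(w^2 - 5*w + 6) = w*(w - 2)*(w - 1)*(w - 3)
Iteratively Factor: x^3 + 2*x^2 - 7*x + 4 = (x - 1)*(x^2 + 3*x - 4) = (x - 1)*(x + 4)*(x - 1)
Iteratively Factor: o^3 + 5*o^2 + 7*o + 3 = (o + 3)*(o^2 + 2*o + 1) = (o + 1)*(o + 3)*(o + 1)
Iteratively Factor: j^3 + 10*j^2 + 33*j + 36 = (j + 3)*(j^2 + 7*j + 12) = (j + 3)*(j + 4)*(j + 3)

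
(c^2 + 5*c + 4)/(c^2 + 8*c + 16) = (c + 1)/(c + 4)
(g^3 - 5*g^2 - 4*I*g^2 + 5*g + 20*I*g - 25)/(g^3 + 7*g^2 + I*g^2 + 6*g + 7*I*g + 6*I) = (g^2 - 5*g*(1 + I) + 25*I)/(g^2 + 7*g + 6)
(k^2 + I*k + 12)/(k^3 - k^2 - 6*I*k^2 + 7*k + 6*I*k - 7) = (k^2 + I*k + 12)/(k^3 - k^2*(1 + 6*I) + k*(7 + 6*I) - 7)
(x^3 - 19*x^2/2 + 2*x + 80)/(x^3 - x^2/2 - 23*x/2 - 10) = (x - 8)/(x + 1)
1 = 1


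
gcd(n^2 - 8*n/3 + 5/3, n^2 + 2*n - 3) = n - 1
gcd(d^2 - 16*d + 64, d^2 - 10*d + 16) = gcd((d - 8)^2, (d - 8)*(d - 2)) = d - 8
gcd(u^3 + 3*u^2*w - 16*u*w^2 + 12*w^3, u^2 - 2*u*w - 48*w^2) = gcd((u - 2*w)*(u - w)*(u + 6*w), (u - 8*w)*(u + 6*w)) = u + 6*w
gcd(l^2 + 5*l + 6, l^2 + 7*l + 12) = l + 3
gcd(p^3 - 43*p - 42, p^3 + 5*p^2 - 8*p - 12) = p^2 + 7*p + 6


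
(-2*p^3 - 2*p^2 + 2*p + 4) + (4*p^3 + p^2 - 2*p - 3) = 2*p^3 - p^2 + 1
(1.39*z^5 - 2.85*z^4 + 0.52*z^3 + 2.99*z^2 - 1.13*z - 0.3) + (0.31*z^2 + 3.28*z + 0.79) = 1.39*z^5 - 2.85*z^4 + 0.52*z^3 + 3.3*z^2 + 2.15*z + 0.49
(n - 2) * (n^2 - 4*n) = n^3 - 6*n^2 + 8*n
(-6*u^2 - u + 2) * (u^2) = -6*u^4 - u^3 + 2*u^2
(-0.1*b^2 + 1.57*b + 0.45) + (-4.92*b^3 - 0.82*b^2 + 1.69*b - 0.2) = -4.92*b^3 - 0.92*b^2 + 3.26*b + 0.25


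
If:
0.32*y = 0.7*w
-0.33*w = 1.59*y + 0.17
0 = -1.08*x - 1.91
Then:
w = -0.04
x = -1.77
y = -0.10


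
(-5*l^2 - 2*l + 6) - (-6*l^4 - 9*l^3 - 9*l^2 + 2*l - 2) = 6*l^4 + 9*l^3 + 4*l^2 - 4*l + 8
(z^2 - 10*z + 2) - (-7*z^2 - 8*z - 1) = 8*z^2 - 2*z + 3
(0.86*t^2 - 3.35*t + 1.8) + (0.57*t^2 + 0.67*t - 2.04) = 1.43*t^2 - 2.68*t - 0.24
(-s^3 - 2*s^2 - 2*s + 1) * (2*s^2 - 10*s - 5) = -2*s^5 + 6*s^4 + 21*s^3 + 32*s^2 - 5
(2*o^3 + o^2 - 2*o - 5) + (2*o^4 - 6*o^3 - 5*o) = 2*o^4 - 4*o^3 + o^2 - 7*o - 5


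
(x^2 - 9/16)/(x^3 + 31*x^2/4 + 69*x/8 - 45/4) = (4*x + 3)/(2*(2*x^2 + 17*x + 30))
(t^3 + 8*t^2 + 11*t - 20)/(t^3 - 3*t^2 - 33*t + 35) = (t + 4)/(t - 7)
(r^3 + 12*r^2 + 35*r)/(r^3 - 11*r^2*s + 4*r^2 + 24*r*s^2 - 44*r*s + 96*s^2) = r*(r^2 + 12*r + 35)/(r^3 - 11*r^2*s + 4*r^2 + 24*r*s^2 - 44*r*s + 96*s^2)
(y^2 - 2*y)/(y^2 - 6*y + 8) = y/(y - 4)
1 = 1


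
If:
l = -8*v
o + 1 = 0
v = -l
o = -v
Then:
No Solution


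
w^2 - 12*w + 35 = (w - 7)*(w - 5)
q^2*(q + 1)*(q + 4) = q^4 + 5*q^3 + 4*q^2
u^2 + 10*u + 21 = (u + 3)*(u + 7)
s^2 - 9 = (s - 3)*(s + 3)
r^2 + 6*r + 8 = (r + 2)*(r + 4)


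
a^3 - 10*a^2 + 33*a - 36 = (a - 4)*(a - 3)^2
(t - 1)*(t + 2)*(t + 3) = t^3 + 4*t^2 + t - 6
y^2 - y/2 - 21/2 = (y - 7/2)*(y + 3)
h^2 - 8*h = h*(h - 8)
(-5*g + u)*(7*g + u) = -35*g^2 + 2*g*u + u^2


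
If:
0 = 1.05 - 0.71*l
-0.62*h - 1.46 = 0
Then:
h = -2.35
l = 1.48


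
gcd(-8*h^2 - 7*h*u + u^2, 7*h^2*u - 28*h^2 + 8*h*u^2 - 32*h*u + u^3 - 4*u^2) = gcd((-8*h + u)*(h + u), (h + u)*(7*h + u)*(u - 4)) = h + u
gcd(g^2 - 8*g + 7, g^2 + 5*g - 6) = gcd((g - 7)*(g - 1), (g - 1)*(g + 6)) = g - 1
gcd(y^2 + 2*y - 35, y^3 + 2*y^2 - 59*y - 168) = y + 7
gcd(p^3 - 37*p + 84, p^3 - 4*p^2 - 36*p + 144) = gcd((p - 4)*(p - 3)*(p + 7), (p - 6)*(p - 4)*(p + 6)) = p - 4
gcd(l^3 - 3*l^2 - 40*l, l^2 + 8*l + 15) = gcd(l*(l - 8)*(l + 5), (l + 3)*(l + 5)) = l + 5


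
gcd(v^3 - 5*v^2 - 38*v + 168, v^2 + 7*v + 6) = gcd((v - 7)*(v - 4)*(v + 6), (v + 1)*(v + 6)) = v + 6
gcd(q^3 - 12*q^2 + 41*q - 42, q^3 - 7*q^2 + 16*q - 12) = q^2 - 5*q + 6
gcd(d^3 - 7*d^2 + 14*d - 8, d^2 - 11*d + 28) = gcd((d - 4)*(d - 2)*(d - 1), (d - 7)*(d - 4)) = d - 4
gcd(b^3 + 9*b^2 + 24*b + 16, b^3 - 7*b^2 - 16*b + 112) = b + 4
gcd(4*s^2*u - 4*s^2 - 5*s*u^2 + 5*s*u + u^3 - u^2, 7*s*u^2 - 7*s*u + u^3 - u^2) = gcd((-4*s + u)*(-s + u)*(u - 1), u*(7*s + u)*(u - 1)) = u - 1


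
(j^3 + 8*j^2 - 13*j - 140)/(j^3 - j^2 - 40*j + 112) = (j + 5)/(j - 4)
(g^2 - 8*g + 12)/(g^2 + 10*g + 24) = (g^2 - 8*g + 12)/(g^2 + 10*g + 24)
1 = 1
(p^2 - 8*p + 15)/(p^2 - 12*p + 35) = (p - 3)/(p - 7)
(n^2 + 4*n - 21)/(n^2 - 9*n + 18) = (n + 7)/(n - 6)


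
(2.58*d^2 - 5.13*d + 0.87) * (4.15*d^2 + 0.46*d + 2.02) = 10.707*d^4 - 20.1027*d^3 + 6.4623*d^2 - 9.9624*d + 1.7574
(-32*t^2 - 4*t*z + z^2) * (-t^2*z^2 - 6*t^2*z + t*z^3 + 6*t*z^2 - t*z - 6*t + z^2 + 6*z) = 32*t^4*z^2 + 192*t^4*z - 28*t^3*z^3 - 168*t^3*z^2 + 32*t^3*z + 192*t^3 - 5*t^2*z^4 - 30*t^2*z^3 - 28*t^2*z^2 - 168*t^2*z + t*z^5 + 6*t*z^4 - 5*t*z^3 - 30*t*z^2 + z^4 + 6*z^3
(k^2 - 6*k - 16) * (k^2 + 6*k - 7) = k^4 - 59*k^2 - 54*k + 112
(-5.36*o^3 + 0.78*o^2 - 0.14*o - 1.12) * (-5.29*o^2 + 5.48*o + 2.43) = 28.3544*o^5 - 33.499*o^4 - 8.0098*o^3 + 7.053*o^2 - 6.4778*o - 2.7216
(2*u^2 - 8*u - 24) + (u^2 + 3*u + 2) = 3*u^2 - 5*u - 22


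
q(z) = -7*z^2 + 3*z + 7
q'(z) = 3 - 14*z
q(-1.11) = -4.95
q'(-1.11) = 18.54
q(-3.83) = -107.17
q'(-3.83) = 56.62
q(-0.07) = 6.76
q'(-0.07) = 3.98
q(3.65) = -75.31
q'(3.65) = -48.10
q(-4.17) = -127.23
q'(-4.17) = 61.38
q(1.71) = -8.34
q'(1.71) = -20.94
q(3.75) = -80.19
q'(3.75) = -49.50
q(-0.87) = -0.91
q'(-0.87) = 15.18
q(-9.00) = -587.00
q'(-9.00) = 129.00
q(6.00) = -227.00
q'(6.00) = -81.00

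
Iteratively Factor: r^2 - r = (r - 1)*(r)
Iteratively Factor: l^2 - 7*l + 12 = (l - 3)*(l - 4)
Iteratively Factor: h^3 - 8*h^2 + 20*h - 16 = (h - 2)*(h^2 - 6*h + 8) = (h - 4)*(h - 2)*(h - 2)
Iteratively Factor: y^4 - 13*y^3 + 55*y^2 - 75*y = (y - 5)*(y^3 - 8*y^2 + 15*y) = (y - 5)^2*(y^2 - 3*y) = y*(y - 5)^2*(y - 3)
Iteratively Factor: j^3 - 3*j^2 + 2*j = (j)*(j^2 - 3*j + 2) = j*(j - 2)*(j - 1)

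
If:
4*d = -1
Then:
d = -1/4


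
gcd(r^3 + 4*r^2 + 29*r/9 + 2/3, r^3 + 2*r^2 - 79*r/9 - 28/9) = r + 1/3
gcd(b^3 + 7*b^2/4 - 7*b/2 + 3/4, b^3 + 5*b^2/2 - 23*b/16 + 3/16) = b^2 + 11*b/4 - 3/4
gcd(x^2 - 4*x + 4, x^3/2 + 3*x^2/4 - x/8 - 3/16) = 1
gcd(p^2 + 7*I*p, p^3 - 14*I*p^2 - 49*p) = p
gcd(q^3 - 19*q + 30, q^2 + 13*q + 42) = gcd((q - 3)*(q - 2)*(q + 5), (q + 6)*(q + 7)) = 1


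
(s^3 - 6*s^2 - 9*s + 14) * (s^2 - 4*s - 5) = s^5 - 10*s^4 + 10*s^3 + 80*s^2 - 11*s - 70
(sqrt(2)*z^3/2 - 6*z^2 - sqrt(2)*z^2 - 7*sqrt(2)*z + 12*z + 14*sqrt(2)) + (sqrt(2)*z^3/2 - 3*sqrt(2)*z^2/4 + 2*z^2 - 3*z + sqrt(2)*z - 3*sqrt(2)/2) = sqrt(2)*z^3 - 4*z^2 - 7*sqrt(2)*z^2/4 - 6*sqrt(2)*z + 9*z + 25*sqrt(2)/2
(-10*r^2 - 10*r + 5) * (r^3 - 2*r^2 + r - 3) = -10*r^5 + 10*r^4 + 15*r^3 + 10*r^2 + 35*r - 15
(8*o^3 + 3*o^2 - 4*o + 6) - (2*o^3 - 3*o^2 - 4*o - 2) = 6*o^3 + 6*o^2 + 8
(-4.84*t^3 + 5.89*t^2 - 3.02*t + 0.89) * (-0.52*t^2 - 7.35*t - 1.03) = 2.5168*t^5 + 32.5112*t^4 - 36.7359*t^3 + 15.6675*t^2 - 3.4309*t - 0.9167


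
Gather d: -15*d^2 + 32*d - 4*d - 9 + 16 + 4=-15*d^2 + 28*d + 11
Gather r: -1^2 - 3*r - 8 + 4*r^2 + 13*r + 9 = 4*r^2 + 10*r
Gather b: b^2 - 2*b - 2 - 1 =b^2 - 2*b - 3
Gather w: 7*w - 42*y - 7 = 7*w - 42*y - 7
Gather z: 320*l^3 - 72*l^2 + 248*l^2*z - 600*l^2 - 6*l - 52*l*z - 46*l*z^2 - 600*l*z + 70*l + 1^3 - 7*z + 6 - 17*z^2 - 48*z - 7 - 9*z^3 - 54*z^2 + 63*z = 320*l^3 - 672*l^2 + 64*l - 9*z^3 + z^2*(-46*l - 71) + z*(248*l^2 - 652*l + 8)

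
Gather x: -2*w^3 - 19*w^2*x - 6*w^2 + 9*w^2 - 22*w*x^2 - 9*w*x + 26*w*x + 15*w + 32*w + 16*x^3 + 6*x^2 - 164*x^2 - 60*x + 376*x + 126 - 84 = -2*w^3 + 3*w^2 + 47*w + 16*x^3 + x^2*(-22*w - 158) + x*(-19*w^2 + 17*w + 316) + 42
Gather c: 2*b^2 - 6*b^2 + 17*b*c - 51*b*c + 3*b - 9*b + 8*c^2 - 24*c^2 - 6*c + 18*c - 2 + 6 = -4*b^2 - 6*b - 16*c^2 + c*(12 - 34*b) + 4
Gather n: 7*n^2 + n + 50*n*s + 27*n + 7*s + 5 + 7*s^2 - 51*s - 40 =7*n^2 + n*(50*s + 28) + 7*s^2 - 44*s - 35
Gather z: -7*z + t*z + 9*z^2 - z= 9*z^2 + z*(t - 8)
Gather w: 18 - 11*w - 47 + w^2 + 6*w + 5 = w^2 - 5*w - 24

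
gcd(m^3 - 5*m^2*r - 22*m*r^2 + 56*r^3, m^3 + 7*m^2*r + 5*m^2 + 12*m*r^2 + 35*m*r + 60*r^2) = m + 4*r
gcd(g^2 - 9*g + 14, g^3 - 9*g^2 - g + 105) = g - 7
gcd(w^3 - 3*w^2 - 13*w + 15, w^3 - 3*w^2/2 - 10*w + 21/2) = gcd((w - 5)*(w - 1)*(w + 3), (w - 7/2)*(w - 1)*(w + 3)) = w^2 + 2*w - 3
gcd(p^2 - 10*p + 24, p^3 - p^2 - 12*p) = p - 4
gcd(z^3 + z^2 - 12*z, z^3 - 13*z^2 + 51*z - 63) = z - 3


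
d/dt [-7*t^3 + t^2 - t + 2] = -21*t^2 + 2*t - 1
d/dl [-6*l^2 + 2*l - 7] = 2 - 12*l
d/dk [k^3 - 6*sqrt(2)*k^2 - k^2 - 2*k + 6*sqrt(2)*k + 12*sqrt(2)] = 3*k^2 - 12*sqrt(2)*k - 2*k - 2 + 6*sqrt(2)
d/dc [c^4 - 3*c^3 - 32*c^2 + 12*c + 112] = 4*c^3 - 9*c^2 - 64*c + 12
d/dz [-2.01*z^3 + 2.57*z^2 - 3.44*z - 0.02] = -6.03*z^2 + 5.14*z - 3.44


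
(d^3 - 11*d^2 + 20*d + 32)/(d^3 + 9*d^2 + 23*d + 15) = (d^2 - 12*d + 32)/(d^2 + 8*d + 15)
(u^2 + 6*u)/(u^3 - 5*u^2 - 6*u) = (u + 6)/(u^2 - 5*u - 6)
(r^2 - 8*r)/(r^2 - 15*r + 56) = r/(r - 7)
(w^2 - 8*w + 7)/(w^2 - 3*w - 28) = (w - 1)/(w + 4)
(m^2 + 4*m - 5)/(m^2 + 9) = (m^2 + 4*m - 5)/(m^2 + 9)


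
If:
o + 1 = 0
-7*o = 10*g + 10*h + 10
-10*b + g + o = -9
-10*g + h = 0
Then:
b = 877/1100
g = -3/110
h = -3/11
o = -1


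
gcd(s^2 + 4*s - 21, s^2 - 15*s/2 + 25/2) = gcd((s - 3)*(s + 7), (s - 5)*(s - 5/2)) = 1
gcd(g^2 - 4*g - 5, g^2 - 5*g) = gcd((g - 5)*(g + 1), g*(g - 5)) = g - 5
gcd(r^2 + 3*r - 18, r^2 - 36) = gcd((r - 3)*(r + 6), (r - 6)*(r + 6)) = r + 6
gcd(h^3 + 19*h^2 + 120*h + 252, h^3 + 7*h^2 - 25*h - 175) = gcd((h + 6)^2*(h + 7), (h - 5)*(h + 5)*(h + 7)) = h + 7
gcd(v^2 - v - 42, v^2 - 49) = v - 7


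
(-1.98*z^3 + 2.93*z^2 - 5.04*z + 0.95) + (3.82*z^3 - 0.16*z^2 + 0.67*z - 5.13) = 1.84*z^3 + 2.77*z^2 - 4.37*z - 4.18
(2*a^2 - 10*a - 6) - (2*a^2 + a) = -11*a - 6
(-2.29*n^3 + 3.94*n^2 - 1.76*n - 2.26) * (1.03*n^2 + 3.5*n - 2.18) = -2.3587*n^5 - 3.9568*n^4 + 16.9694*n^3 - 17.077*n^2 - 4.0732*n + 4.9268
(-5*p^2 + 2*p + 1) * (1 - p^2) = 5*p^4 - 2*p^3 - 6*p^2 + 2*p + 1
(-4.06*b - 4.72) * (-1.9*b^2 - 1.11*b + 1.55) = 7.714*b^3 + 13.4746*b^2 - 1.0538*b - 7.316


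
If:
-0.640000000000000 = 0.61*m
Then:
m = -1.05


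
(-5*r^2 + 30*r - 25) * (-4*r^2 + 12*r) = 20*r^4 - 180*r^3 + 460*r^2 - 300*r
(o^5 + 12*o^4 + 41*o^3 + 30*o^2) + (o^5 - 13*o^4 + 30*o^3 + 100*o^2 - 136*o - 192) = 2*o^5 - o^4 + 71*o^3 + 130*o^2 - 136*o - 192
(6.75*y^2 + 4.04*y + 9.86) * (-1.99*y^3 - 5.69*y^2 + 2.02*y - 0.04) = -13.4325*y^5 - 46.4471*y^4 - 28.974*y^3 - 48.2126*y^2 + 19.7556*y - 0.3944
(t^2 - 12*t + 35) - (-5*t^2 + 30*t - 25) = 6*t^2 - 42*t + 60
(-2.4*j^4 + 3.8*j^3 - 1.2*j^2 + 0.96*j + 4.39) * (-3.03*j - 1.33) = 7.272*j^5 - 8.322*j^4 - 1.418*j^3 - 1.3128*j^2 - 14.5785*j - 5.8387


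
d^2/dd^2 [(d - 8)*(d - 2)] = 2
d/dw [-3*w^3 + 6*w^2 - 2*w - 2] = -9*w^2 + 12*w - 2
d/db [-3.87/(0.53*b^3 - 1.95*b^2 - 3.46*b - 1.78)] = (6.1533*b^2 - 15.093*b - 13.3902)/(-0.53*b^3 + 1.95*b^2 + 3.46*b + 1.78)^2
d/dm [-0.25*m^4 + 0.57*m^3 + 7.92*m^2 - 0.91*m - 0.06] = -1.0*m^3 + 1.71*m^2 + 15.84*m - 0.91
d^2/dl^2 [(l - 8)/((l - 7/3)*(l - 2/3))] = 162*(9*l^3 - 216*l^2 + 606*l - 494)/(729*l^6 - 6561*l^5 + 23085*l^4 - 40095*l^3 + 35910*l^2 - 15876*l + 2744)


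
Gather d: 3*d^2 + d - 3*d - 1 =3*d^2 - 2*d - 1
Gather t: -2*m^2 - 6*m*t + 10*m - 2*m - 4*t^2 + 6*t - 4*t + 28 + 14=-2*m^2 + 8*m - 4*t^2 + t*(2 - 6*m) + 42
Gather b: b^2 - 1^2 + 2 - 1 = b^2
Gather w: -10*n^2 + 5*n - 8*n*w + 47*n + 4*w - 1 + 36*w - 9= -10*n^2 + 52*n + w*(40 - 8*n) - 10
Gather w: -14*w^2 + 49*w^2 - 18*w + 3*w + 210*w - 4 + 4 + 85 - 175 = 35*w^2 + 195*w - 90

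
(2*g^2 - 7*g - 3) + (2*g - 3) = 2*g^2 - 5*g - 6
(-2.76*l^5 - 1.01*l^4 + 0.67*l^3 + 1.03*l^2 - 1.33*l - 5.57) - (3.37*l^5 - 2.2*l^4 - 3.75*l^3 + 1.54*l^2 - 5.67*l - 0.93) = -6.13*l^5 + 1.19*l^4 + 4.42*l^3 - 0.51*l^2 + 4.34*l - 4.64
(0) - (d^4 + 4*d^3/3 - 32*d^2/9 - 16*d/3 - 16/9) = -d^4 - 4*d^3/3 + 32*d^2/9 + 16*d/3 + 16/9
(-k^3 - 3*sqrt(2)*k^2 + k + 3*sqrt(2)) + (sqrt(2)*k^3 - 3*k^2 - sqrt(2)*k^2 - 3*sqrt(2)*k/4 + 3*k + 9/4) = -k^3 + sqrt(2)*k^3 - 4*sqrt(2)*k^2 - 3*k^2 - 3*sqrt(2)*k/4 + 4*k + 9/4 + 3*sqrt(2)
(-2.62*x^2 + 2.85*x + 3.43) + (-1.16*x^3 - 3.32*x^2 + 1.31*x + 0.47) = -1.16*x^3 - 5.94*x^2 + 4.16*x + 3.9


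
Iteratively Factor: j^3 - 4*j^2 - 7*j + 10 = (j + 2)*(j^2 - 6*j + 5) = (j - 1)*(j + 2)*(j - 5)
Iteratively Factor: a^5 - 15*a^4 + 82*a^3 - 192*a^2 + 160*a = (a - 2)*(a^4 - 13*a^3 + 56*a^2 - 80*a) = a*(a - 2)*(a^3 - 13*a^2 + 56*a - 80) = a*(a - 5)*(a - 2)*(a^2 - 8*a + 16) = a*(a - 5)*(a - 4)*(a - 2)*(a - 4)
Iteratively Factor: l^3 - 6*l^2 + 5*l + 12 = (l - 3)*(l^2 - 3*l - 4) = (l - 4)*(l - 3)*(l + 1)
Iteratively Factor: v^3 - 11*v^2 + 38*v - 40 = (v - 2)*(v^2 - 9*v + 20) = (v - 5)*(v - 2)*(v - 4)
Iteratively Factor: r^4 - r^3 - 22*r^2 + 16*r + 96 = (r + 4)*(r^3 - 5*r^2 - 2*r + 24) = (r + 2)*(r + 4)*(r^2 - 7*r + 12) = (r - 3)*(r + 2)*(r + 4)*(r - 4)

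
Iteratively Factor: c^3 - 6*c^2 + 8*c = (c)*(c^2 - 6*c + 8) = c*(c - 2)*(c - 4)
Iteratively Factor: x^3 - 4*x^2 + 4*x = (x - 2)*(x^2 - 2*x) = (x - 2)^2*(x)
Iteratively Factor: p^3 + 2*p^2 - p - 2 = (p - 1)*(p^2 + 3*p + 2) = (p - 1)*(p + 1)*(p + 2)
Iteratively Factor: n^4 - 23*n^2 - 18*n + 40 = (n - 5)*(n^3 + 5*n^2 + 2*n - 8) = (n - 5)*(n - 1)*(n^2 + 6*n + 8) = (n - 5)*(n - 1)*(n + 2)*(n + 4)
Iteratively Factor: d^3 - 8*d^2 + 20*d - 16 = (d - 2)*(d^2 - 6*d + 8) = (d - 2)^2*(d - 4)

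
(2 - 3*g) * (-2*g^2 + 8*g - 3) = 6*g^3 - 28*g^2 + 25*g - 6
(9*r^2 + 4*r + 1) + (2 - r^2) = 8*r^2 + 4*r + 3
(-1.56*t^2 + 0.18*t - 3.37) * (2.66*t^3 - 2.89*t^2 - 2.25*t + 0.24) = -4.1496*t^5 + 4.9872*t^4 - 5.9744*t^3 + 8.9599*t^2 + 7.6257*t - 0.8088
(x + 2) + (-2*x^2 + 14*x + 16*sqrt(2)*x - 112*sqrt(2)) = -2*x^2 + 15*x + 16*sqrt(2)*x - 112*sqrt(2) + 2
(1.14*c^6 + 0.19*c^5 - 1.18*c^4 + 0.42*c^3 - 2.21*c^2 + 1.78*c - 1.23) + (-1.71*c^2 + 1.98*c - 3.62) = 1.14*c^6 + 0.19*c^5 - 1.18*c^4 + 0.42*c^3 - 3.92*c^2 + 3.76*c - 4.85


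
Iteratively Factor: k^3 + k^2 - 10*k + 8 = (k - 1)*(k^2 + 2*k - 8) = (k - 1)*(k + 4)*(k - 2)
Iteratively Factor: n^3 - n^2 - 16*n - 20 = (n + 2)*(n^2 - 3*n - 10) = (n - 5)*(n + 2)*(n + 2)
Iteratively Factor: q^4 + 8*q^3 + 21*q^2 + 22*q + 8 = (q + 4)*(q^3 + 4*q^2 + 5*q + 2) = (q + 1)*(q + 4)*(q^2 + 3*q + 2) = (q + 1)^2*(q + 4)*(q + 2)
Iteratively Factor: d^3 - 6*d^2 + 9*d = (d)*(d^2 - 6*d + 9) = d*(d - 3)*(d - 3)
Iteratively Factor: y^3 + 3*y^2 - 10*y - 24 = (y + 2)*(y^2 + y - 12) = (y - 3)*(y + 2)*(y + 4)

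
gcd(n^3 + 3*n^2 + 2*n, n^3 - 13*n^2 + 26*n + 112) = n + 2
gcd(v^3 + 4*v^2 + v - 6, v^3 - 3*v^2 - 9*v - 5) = 1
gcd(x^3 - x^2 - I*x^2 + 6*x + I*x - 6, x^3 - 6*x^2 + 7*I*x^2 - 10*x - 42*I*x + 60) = x + 2*I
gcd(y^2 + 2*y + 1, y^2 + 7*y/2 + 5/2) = y + 1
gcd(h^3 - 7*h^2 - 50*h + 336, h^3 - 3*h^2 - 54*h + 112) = h^2 - h - 56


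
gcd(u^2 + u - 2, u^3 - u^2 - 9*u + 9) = u - 1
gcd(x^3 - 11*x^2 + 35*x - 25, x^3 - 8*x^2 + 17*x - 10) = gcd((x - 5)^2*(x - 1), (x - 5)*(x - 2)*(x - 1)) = x^2 - 6*x + 5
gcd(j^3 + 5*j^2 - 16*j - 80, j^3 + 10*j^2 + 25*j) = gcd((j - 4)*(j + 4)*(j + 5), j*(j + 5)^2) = j + 5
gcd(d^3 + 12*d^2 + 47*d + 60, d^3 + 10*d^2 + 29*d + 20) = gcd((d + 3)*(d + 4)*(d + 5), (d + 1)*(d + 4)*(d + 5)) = d^2 + 9*d + 20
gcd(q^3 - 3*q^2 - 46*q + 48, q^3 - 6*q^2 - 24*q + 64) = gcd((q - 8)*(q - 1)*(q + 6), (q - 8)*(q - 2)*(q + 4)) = q - 8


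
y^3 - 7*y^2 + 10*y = y*(y - 5)*(y - 2)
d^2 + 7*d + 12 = (d + 3)*(d + 4)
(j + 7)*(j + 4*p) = j^2 + 4*j*p + 7*j + 28*p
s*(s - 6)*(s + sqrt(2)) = s^3 - 6*s^2 + sqrt(2)*s^2 - 6*sqrt(2)*s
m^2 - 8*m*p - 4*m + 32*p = (m - 4)*(m - 8*p)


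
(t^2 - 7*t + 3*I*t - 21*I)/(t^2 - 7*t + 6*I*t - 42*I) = (t + 3*I)/(t + 6*I)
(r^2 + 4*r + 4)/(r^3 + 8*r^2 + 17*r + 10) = (r + 2)/(r^2 + 6*r + 5)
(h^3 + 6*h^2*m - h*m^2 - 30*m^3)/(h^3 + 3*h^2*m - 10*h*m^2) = (h + 3*m)/h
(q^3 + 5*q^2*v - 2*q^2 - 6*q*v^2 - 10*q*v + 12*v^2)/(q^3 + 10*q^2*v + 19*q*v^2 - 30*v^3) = (q - 2)/(q + 5*v)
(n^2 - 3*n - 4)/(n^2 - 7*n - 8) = (n - 4)/(n - 8)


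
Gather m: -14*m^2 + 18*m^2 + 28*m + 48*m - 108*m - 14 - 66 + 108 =4*m^2 - 32*m + 28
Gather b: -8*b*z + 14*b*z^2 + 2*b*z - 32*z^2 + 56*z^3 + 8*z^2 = b*(14*z^2 - 6*z) + 56*z^3 - 24*z^2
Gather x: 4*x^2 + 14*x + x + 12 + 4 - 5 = 4*x^2 + 15*x + 11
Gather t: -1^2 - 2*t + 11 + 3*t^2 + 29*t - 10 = 3*t^2 + 27*t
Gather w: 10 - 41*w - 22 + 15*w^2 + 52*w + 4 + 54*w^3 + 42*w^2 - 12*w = 54*w^3 + 57*w^2 - w - 8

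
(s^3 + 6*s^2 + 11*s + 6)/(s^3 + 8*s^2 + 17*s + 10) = (s + 3)/(s + 5)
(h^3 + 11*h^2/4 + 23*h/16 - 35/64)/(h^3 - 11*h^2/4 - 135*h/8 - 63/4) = (16*h^2 + 16*h - 5)/(8*(2*h^2 - 9*h - 18))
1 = 1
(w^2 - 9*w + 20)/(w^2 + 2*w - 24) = (w - 5)/(w + 6)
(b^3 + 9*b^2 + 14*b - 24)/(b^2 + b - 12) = (b^2 + 5*b - 6)/(b - 3)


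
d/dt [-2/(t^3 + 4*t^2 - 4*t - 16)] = 2*(3*t^2 + 8*t - 4)/(t^3 + 4*t^2 - 4*t - 16)^2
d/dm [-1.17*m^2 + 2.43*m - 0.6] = 2.43 - 2.34*m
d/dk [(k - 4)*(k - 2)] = 2*k - 6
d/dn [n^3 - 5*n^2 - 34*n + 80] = 3*n^2 - 10*n - 34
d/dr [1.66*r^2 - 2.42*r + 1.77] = 3.32*r - 2.42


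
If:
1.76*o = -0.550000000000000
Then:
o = -0.31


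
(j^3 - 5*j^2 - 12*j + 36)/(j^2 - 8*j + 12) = j + 3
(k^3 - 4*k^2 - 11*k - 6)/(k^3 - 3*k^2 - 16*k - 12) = (k + 1)/(k + 2)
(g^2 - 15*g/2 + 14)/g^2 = 1 - 15/(2*g) + 14/g^2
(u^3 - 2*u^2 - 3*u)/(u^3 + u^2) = (u - 3)/u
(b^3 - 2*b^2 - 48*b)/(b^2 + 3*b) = (b^2 - 2*b - 48)/(b + 3)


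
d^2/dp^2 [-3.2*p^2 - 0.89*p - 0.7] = -6.40000000000000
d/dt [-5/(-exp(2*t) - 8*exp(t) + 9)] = 10*(-exp(t) - 4)*exp(t)/(exp(2*t) + 8*exp(t) - 9)^2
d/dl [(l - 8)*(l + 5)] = 2*l - 3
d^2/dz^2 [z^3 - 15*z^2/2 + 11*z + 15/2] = 6*z - 15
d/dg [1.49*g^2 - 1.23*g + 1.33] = 2.98*g - 1.23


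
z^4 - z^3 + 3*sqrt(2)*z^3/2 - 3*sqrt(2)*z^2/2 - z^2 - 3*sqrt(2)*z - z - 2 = (z - 2)*(z + 1)*(z + sqrt(2)/2)*(z + sqrt(2))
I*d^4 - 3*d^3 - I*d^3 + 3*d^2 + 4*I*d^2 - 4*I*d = d*(d - I)*(d + 4*I)*(I*d - I)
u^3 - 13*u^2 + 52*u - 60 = (u - 6)*(u - 5)*(u - 2)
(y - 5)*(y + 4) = y^2 - y - 20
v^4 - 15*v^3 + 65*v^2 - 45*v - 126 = (v - 7)*(v - 6)*(v - 3)*(v + 1)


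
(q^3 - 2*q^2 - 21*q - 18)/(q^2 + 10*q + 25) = (q^3 - 2*q^2 - 21*q - 18)/(q^2 + 10*q + 25)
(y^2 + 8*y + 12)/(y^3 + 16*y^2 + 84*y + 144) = (y + 2)/(y^2 + 10*y + 24)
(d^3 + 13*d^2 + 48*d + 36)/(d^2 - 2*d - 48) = (d^2 + 7*d + 6)/(d - 8)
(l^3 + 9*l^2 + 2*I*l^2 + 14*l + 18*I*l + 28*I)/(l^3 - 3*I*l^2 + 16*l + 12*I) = (l^2 + 9*l + 14)/(l^2 - 5*I*l + 6)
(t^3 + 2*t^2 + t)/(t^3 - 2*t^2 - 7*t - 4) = t/(t - 4)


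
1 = 1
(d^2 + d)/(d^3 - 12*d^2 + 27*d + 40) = d/(d^2 - 13*d + 40)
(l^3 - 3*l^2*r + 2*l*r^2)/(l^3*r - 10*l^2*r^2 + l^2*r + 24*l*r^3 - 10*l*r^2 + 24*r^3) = l*(l^2 - 3*l*r + 2*r^2)/(r*(l^3 - 10*l^2*r + l^2 + 24*l*r^2 - 10*l*r + 24*r^2))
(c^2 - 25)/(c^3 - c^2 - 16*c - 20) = (c + 5)/(c^2 + 4*c + 4)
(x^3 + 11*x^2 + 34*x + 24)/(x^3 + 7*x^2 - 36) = (x^2 + 5*x + 4)/(x^2 + x - 6)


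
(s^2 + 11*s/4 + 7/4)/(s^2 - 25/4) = (4*s^2 + 11*s + 7)/(4*s^2 - 25)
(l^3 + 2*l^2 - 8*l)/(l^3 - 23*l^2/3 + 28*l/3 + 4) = 3*l*(l + 4)/(3*l^2 - 17*l - 6)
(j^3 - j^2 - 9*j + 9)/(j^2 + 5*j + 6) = (j^2 - 4*j + 3)/(j + 2)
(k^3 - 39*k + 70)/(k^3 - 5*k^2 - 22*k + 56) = (k^2 + 2*k - 35)/(k^2 - 3*k - 28)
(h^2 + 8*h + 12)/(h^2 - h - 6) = (h + 6)/(h - 3)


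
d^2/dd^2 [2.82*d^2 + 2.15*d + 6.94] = 5.64000000000000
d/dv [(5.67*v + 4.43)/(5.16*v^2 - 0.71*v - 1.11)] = (29.2572*v^2 - 4.0257*v - (5.67*v + 4.43)*(10.32*v - 0.71) - 6.2937)/(-5.16*v^2 + 0.71*v + 1.11)^2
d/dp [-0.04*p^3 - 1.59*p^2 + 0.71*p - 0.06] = -0.12*p^2 - 3.18*p + 0.71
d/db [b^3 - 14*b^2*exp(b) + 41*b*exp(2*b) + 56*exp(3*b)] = -14*b^2*exp(b) + 3*b^2 + 82*b*exp(2*b) - 28*b*exp(b) + 168*exp(3*b) + 41*exp(2*b)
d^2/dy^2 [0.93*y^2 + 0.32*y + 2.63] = 1.86000000000000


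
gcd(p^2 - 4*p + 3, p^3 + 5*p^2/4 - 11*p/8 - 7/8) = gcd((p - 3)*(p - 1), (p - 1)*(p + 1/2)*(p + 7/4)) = p - 1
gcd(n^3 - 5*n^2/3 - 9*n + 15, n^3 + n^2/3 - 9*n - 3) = n^2 - 9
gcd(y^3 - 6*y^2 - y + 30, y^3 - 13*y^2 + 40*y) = y - 5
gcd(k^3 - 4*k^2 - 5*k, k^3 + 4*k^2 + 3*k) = k^2 + k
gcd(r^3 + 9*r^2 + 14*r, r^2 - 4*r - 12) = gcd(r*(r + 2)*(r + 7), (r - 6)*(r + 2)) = r + 2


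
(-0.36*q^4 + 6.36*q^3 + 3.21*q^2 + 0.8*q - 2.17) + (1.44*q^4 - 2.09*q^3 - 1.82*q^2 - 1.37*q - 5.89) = 1.08*q^4 + 4.27*q^3 + 1.39*q^2 - 0.57*q - 8.06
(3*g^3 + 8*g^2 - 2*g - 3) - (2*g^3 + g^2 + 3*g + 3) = g^3 + 7*g^2 - 5*g - 6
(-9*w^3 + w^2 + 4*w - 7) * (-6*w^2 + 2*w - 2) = 54*w^5 - 24*w^4 - 4*w^3 + 48*w^2 - 22*w + 14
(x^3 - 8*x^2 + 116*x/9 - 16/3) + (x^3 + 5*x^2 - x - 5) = 2*x^3 - 3*x^2 + 107*x/9 - 31/3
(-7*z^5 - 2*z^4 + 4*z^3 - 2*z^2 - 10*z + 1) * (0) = 0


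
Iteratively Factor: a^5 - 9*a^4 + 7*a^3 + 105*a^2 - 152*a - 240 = (a - 4)*(a^4 - 5*a^3 - 13*a^2 + 53*a + 60) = (a - 4)*(a + 1)*(a^3 - 6*a^2 - 7*a + 60) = (a - 4)*(a + 1)*(a + 3)*(a^2 - 9*a + 20) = (a - 4)^2*(a + 1)*(a + 3)*(a - 5)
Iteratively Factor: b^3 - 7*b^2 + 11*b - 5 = (b - 5)*(b^2 - 2*b + 1) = (b - 5)*(b - 1)*(b - 1)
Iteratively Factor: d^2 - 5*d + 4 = (d - 1)*(d - 4)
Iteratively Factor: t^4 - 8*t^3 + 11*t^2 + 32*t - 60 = (t - 5)*(t^3 - 3*t^2 - 4*t + 12) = (t - 5)*(t - 2)*(t^2 - t - 6) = (t - 5)*(t - 3)*(t - 2)*(t + 2)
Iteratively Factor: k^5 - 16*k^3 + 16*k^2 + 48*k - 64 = (k + 4)*(k^4 - 4*k^3 + 16*k - 16) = (k + 2)*(k + 4)*(k^3 - 6*k^2 + 12*k - 8) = (k - 2)*(k + 2)*(k + 4)*(k^2 - 4*k + 4) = (k - 2)^2*(k + 2)*(k + 4)*(k - 2)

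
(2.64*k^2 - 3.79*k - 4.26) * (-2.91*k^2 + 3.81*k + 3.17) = -7.6824*k^4 + 21.0873*k^3 + 6.3255*k^2 - 28.2449*k - 13.5042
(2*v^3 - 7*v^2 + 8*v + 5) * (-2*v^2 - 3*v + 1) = -4*v^5 + 8*v^4 + 7*v^3 - 41*v^2 - 7*v + 5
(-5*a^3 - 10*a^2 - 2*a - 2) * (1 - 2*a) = 10*a^4 + 15*a^3 - 6*a^2 + 2*a - 2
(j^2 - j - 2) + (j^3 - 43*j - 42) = j^3 + j^2 - 44*j - 44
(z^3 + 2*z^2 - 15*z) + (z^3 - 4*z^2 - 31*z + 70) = 2*z^3 - 2*z^2 - 46*z + 70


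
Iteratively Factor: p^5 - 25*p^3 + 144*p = (p)*(p^4 - 25*p^2 + 144) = p*(p - 3)*(p^3 + 3*p^2 - 16*p - 48) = p*(p - 3)*(p + 3)*(p^2 - 16) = p*(p - 4)*(p - 3)*(p + 3)*(p + 4)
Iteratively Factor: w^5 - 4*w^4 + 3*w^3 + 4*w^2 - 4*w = (w - 2)*(w^4 - 2*w^3 - w^2 + 2*w) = w*(w - 2)*(w^3 - 2*w^2 - w + 2) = w*(w - 2)*(w - 1)*(w^2 - w - 2) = w*(w - 2)^2*(w - 1)*(w + 1)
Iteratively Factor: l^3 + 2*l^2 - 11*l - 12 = (l + 4)*(l^2 - 2*l - 3) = (l + 1)*(l + 4)*(l - 3)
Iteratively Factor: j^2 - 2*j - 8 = (j - 4)*(j + 2)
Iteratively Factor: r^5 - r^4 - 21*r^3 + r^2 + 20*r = (r)*(r^4 - r^3 - 21*r^2 + r + 20) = r*(r - 5)*(r^3 + 4*r^2 - r - 4) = r*(r - 5)*(r - 1)*(r^2 + 5*r + 4) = r*(r - 5)*(r - 1)*(r + 4)*(r + 1)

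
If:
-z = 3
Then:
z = -3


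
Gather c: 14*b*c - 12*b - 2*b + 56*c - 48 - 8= -14*b + c*(14*b + 56) - 56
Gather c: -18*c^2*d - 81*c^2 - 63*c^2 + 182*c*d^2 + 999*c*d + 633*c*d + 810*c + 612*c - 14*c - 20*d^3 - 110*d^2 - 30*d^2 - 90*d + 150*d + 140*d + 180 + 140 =c^2*(-18*d - 144) + c*(182*d^2 + 1632*d + 1408) - 20*d^3 - 140*d^2 + 200*d + 320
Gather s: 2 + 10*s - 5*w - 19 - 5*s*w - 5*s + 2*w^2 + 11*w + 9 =s*(5 - 5*w) + 2*w^2 + 6*w - 8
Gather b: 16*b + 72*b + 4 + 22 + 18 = 88*b + 44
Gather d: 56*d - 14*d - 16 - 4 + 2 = 42*d - 18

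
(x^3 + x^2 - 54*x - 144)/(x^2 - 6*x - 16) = (x^2 + 9*x + 18)/(x + 2)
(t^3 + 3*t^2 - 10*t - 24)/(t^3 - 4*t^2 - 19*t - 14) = (t^2 + t - 12)/(t^2 - 6*t - 7)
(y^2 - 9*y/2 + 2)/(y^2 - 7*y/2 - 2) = (2*y - 1)/(2*y + 1)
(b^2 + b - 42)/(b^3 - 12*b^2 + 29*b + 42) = (b + 7)/(b^2 - 6*b - 7)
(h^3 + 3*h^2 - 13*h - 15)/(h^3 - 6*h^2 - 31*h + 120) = (h + 1)/(h - 8)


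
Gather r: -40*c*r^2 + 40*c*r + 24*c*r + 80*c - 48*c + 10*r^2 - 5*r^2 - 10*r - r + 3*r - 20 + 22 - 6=32*c + r^2*(5 - 40*c) + r*(64*c - 8) - 4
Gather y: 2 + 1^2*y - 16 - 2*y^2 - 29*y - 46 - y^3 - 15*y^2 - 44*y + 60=-y^3 - 17*y^2 - 72*y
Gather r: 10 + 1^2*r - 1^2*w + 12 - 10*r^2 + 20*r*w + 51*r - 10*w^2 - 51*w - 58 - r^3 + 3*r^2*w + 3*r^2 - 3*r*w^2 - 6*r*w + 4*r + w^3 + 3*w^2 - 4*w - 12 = -r^3 + r^2*(3*w - 7) + r*(-3*w^2 + 14*w + 56) + w^3 - 7*w^2 - 56*w - 48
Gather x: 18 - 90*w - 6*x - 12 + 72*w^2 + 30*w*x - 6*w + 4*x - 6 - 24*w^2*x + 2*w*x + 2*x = 72*w^2 - 96*w + x*(-24*w^2 + 32*w)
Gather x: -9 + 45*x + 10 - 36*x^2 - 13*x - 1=-36*x^2 + 32*x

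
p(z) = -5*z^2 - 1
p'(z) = -10*z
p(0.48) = -2.15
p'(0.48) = -4.80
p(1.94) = -19.82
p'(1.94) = -19.40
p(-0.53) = -2.40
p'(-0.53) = 5.30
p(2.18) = -24.76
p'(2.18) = -21.80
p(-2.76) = -39.09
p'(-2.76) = 27.60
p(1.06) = -6.62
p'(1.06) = -10.60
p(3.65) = -67.61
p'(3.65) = -36.50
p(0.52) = -2.35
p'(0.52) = -5.20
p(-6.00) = -181.00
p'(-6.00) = 60.00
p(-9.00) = -406.00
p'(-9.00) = 90.00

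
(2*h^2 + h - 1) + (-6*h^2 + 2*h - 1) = -4*h^2 + 3*h - 2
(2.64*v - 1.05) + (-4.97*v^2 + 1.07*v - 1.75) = -4.97*v^2 + 3.71*v - 2.8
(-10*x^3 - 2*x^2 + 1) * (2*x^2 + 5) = -20*x^5 - 4*x^4 - 50*x^3 - 8*x^2 + 5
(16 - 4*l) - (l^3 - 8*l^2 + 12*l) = -l^3 + 8*l^2 - 16*l + 16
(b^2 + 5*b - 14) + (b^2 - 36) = 2*b^2 + 5*b - 50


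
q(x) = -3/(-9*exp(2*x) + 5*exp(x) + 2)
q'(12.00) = 0.00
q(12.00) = 0.00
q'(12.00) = 0.00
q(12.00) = 0.00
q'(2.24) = -0.01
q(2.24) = 0.00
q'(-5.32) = 0.02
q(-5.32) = -1.48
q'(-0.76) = -0.85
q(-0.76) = -1.27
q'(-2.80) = 0.14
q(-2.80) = -1.32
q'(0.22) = -1.97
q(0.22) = 0.52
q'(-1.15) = -0.09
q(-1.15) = -1.12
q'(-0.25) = -111.24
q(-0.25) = -6.89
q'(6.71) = -0.00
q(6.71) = 0.00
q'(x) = -3*(18*exp(2*x) - 5*exp(x))/(-9*exp(2*x) + 5*exp(x) + 2)^2 = (15 - 54*exp(x))*exp(x)/(-9*exp(2*x) + 5*exp(x) + 2)^2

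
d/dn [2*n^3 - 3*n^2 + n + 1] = 6*n^2 - 6*n + 1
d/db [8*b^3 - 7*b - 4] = 24*b^2 - 7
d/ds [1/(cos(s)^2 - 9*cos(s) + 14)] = (2*cos(s) - 9)*sin(s)/(cos(s)^2 - 9*cos(s) + 14)^2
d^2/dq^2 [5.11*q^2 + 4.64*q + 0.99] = 10.2200000000000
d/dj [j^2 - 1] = 2*j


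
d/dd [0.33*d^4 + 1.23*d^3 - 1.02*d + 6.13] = 1.32*d^3 + 3.69*d^2 - 1.02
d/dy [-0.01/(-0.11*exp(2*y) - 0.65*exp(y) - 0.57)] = (-0.0022*exp(y) - 0.0065)*exp(y)/(0.11*exp(2*y) + 0.65*exp(y) + 0.57)^2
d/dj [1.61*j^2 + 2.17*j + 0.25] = 3.22*j + 2.17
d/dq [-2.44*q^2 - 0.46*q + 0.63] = -4.88*q - 0.46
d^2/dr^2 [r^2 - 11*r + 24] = 2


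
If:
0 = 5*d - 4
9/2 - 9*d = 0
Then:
No Solution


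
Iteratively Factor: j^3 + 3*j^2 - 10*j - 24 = (j - 3)*(j^2 + 6*j + 8) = (j - 3)*(j + 4)*(j + 2)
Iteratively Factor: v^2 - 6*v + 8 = (v - 4)*(v - 2)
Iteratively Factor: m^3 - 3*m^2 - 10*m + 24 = (m - 2)*(m^2 - m - 12) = (m - 4)*(m - 2)*(m + 3)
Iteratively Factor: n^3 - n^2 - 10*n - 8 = (n + 2)*(n^2 - 3*n - 4) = (n - 4)*(n + 2)*(n + 1)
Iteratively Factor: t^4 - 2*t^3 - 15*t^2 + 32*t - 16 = (t - 4)*(t^3 + 2*t^2 - 7*t + 4) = (t - 4)*(t - 1)*(t^2 + 3*t - 4) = (t - 4)*(t - 1)^2*(t + 4)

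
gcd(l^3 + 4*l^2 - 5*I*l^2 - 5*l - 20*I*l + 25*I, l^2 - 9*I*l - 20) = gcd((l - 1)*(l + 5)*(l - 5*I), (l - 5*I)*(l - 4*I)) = l - 5*I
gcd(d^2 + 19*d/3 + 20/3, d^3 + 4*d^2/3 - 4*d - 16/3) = d + 4/3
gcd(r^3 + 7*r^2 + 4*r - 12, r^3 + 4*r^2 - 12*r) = r + 6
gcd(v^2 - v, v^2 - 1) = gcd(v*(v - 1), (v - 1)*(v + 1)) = v - 1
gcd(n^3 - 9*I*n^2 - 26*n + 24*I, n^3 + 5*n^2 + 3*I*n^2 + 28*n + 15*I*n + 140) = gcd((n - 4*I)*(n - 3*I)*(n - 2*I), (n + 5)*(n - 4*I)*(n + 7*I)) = n - 4*I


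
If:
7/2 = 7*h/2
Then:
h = 1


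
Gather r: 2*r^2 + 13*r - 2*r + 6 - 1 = 2*r^2 + 11*r + 5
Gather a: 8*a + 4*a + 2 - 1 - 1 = 12*a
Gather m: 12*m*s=12*m*s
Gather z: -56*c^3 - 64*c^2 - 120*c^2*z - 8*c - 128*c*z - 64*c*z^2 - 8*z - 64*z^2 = -56*c^3 - 64*c^2 - 8*c + z^2*(-64*c - 64) + z*(-120*c^2 - 128*c - 8)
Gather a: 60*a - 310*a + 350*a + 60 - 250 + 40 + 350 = 100*a + 200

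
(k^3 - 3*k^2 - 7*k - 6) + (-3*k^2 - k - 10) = k^3 - 6*k^2 - 8*k - 16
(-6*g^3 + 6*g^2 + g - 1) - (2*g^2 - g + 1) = -6*g^3 + 4*g^2 + 2*g - 2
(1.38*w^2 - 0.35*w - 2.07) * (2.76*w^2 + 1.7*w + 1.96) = 3.8088*w^4 + 1.38*w^3 - 3.6034*w^2 - 4.205*w - 4.0572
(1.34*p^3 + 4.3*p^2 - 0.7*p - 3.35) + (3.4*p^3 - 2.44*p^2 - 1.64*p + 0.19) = 4.74*p^3 + 1.86*p^2 - 2.34*p - 3.16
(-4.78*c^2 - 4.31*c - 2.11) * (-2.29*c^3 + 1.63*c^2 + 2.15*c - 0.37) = 10.9462*c^5 + 2.0785*c^4 - 12.4704*c^3 - 10.9372*c^2 - 2.9418*c + 0.7807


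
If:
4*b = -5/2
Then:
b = -5/8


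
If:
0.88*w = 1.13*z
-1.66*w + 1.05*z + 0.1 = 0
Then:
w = 0.12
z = 0.09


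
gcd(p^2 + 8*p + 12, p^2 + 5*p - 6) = p + 6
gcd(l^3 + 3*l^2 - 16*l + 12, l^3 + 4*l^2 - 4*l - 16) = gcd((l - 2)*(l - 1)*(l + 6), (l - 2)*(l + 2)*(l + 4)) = l - 2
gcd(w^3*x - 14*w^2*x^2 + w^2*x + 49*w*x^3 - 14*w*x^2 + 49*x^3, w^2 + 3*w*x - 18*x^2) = 1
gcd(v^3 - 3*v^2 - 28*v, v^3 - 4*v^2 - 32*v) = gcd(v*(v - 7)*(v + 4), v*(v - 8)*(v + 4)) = v^2 + 4*v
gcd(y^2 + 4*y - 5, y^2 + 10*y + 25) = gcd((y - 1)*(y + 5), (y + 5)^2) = y + 5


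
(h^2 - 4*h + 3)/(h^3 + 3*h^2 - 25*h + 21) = 1/(h + 7)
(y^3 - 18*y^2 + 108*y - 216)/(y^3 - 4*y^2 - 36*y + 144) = (y^2 - 12*y + 36)/(y^2 + 2*y - 24)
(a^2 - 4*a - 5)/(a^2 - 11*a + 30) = (a + 1)/(a - 6)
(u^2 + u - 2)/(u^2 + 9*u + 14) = (u - 1)/(u + 7)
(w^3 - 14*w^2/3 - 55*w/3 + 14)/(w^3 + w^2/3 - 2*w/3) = (w^2 - 4*w - 21)/(w*(w + 1))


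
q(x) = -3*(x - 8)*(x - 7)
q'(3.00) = 27.00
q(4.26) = -30.74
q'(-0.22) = 46.32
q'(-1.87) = 56.22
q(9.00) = -6.00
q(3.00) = -60.00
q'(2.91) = 27.54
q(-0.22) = -178.05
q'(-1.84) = 56.04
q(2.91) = -62.45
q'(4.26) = 19.44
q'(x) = 45 - 6*x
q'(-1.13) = 51.78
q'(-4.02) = 69.12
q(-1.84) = -260.96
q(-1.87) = -262.64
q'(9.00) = -9.00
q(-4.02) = -397.38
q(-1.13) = -222.68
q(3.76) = -41.21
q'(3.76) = 22.44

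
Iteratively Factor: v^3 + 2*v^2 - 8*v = (v)*(v^2 + 2*v - 8) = v*(v + 4)*(v - 2)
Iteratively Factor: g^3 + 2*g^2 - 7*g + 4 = (g - 1)*(g^2 + 3*g - 4) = (g - 1)*(g + 4)*(g - 1)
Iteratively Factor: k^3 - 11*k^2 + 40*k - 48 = (k - 4)*(k^2 - 7*k + 12) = (k - 4)^2*(k - 3)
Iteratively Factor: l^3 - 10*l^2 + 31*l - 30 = (l - 2)*(l^2 - 8*l + 15) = (l - 5)*(l - 2)*(l - 3)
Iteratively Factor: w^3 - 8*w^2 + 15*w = (w - 3)*(w^2 - 5*w) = (w - 5)*(w - 3)*(w)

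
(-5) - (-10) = 5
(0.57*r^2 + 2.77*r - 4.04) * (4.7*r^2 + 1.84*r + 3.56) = 2.679*r^4 + 14.0678*r^3 - 11.862*r^2 + 2.4276*r - 14.3824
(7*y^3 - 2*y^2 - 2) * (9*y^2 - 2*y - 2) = 63*y^5 - 32*y^4 - 10*y^3 - 14*y^2 + 4*y + 4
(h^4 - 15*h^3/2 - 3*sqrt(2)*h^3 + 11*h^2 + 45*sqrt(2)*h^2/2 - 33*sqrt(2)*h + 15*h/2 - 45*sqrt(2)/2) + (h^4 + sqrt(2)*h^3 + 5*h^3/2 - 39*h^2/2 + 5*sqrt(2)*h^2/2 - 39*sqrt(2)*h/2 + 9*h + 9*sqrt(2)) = 2*h^4 - 5*h^3 - 2*sqrt(2)*h^3 - 17*h^2/2 + 25*sqrt(2)*h^2 - 105*sqrt(2)*h/2 + 33*h/2 - 27*sqrt(2)/2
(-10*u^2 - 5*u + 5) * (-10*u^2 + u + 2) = 100*u^4 + 40*u^3 - 75*u^2 - 5*u + 10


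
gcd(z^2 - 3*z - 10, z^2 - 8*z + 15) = z - 5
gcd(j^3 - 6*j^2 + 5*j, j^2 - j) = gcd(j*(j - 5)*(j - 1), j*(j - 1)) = j^2 - j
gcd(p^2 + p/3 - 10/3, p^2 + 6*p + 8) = p + 2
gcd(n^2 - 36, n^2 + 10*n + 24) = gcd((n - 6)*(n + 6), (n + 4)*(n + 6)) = n + 6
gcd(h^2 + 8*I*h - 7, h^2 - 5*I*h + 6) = h + I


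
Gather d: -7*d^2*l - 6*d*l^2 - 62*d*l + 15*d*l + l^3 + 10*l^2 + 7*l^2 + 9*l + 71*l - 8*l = -7*d^2*l + d*(-6*l^2 - 47*l) + l^3 + 17*l^2 + 72*l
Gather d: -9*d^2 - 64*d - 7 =-9*d^2 - 64*d - 7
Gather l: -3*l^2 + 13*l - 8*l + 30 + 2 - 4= -3*l^2 + 5*l + 28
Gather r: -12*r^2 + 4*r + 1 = -12*r^2 + 4*r + 1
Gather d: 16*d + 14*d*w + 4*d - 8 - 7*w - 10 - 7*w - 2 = d*(14*w + 20) - 14*w - 20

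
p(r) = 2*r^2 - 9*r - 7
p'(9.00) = 27.00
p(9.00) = 74.00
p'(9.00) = 27.00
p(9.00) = 74.00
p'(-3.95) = -24.80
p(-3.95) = 59.76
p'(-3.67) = -23.68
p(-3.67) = 52.97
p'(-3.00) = -21.00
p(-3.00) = 38.00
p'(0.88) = -5.48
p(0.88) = -13.37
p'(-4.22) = -25.88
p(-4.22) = 66.60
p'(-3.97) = -24.88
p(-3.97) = 60.25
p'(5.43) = 12.72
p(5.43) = 3.10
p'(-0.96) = -12.84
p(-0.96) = 3.48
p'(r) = 4*r - 9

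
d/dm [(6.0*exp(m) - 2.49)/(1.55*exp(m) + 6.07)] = 40.2795*exp(m)/(1.55*exp(m) + 6.07)^2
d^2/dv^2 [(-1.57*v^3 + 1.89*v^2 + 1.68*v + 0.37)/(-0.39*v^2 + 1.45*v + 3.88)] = (2.22044604925031e-16*v^5 + 8.70465200000001*v^3 + 35.49957*v^2 + 127.814802*v - 40.67789)/(0.059319*v^6 - 0.661635*v^5 + 0.689481*v^4 + 10.116215*v^3 - 6.859452*v^2 - 65.48664*v - 58.411072)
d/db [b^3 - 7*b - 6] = 3*b^2 - 7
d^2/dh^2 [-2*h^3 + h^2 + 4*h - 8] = 2 - 12*h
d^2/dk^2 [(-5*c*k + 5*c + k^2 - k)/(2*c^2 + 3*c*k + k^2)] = 2*(34*c^4 + 30*c^3*k + 41*c^3 - 6*c^2*k^2 + 51*c^2*k - 8*c*k^3 + 15*c*k^2 - k^3)/(8*c^6 + 36*c^5*k + 66*c^4*k^2 + 63*c^3*k^3 + 33*c^2*k^4 + 9*c*k^5 + k^6)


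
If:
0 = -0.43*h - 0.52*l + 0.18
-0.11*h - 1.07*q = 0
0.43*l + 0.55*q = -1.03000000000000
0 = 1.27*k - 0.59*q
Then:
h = 2.86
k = -0.14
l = -2.02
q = -0.29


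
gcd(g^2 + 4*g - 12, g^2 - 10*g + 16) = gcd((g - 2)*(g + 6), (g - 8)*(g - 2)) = g - 2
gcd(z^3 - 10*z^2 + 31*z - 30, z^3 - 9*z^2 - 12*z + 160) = z - 5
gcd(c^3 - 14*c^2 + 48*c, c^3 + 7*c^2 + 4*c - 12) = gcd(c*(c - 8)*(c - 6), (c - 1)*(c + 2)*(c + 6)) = 1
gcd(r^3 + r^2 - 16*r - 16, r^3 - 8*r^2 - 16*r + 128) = r^2 - 16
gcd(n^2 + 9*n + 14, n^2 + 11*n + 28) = n + 7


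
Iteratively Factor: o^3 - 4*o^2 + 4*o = (o - 2)*(o^2 - 2*o) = o*(o - 2)*(o - 2)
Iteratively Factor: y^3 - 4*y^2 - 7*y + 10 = (y + 2)*(y^2 - 6*y + 5) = (y - 1)*(y + 2)*(y - 5)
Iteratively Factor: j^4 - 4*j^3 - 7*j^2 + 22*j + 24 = (j + 2)*(j^3 - 6*j^2 + 5*j + 12) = (j - 3)*(j + 2)*(j^2 - 3*j - 4) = (j - 3)*(j + 1)*(j + 2)*(j - 4)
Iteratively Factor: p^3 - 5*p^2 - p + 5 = (p - 1)*(p^2 - 4*p - 5) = (p - 5)*(p - 1)*(p + 1)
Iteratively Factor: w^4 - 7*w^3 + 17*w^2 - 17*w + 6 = (w - 1)*(w^3 - 6*w^2 + 11*w - 6) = (w - 3)*(w - 1)*(w^2 - 3*w + 2) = (w - 3)*(w - 1)^2*(w - 2)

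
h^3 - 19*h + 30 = (h - 3)*(h - 2)*(h + 5)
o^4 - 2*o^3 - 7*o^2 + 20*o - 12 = (o - 2)^2*(o - 1)*(o + 3)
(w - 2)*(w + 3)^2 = w^3 + 4*w^2 - 3*w - 18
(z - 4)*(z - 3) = z^2 - 7*z + 12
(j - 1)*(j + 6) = j^2 + 5*j - 6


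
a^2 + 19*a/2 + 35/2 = (a + 5/2)*(a + 7)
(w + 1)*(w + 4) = w^2 + 5*w + 4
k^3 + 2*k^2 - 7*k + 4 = (k - 1)^2*(k + 4)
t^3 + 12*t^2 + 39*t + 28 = (t + 1)*(t + 4)*(t + 7)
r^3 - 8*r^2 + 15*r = r*(r - 5)*(r - 3)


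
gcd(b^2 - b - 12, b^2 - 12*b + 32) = b - 4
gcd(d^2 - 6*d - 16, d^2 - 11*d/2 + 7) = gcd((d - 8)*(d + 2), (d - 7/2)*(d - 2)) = 1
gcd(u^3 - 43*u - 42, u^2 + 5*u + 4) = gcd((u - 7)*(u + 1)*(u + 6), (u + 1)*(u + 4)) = u + 1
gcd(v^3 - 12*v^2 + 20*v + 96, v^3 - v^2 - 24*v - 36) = v^2 - 4*v - 12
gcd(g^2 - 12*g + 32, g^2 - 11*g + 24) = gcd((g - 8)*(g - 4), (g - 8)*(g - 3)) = g - 8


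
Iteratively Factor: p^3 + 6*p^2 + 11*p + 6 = (p + 3)*(p^2 + 3*p + 2) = (p + 2)*(p + 3)*(p + 1)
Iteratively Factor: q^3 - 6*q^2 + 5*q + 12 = (q - 4)*(q^2 - 2*q - 3) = (q - 4)*(q - 3)*(q + 1)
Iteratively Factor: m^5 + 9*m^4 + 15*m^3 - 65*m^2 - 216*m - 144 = (m - 3)*(m^4 + 12*m^3 + 51*m^2 + 88*m + 48) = (m - 3)*(m + 1)*(m^3 + 11*m^2 + 40*m + 48) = (m - 3)*(m + 1)*(m + 4)*(m^2 + 7*m + 12) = (m - 3)*(m + 1)*(m + 3)*(m + 4)*(m + 4)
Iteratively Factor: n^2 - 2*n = (n - 2)*(n)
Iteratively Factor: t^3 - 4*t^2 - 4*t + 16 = (t - 2)*(t^2 - 2*t - 8) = (t - 2)*(t + 2)*(t - 4)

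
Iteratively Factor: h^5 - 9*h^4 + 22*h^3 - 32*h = (h - 4)*(h^4 - 5*h^3 + 2*h^2 + 8*h) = (h - 4)*(h - 2)*(h^3 - 3*h^2 - 4*h) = (h - 4)*(h - 2)*(h + 1)*(h^2 - 4*h) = (h - 4)^2*(h - 2)*(h + 1)*(h)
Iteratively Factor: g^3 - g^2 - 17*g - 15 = (g + 1)*(g^2 - 2*g - 15) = (g + 1)*(g + 3)*(g - 5)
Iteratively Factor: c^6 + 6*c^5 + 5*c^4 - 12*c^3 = (c)*(c^5 + 6*c^4 + 5*c^3 - 12*c^2) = c*(c + 4)*(c^4 + 2*c^3 - 3*c^2) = c*(c - 1)*(c + 4)*(c^3 + 3*c^2) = c^2*(c - 1)*(c + 4)*(c^2 + 3*c) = c^3*(c - 1)*(c + 4)*(c + 3)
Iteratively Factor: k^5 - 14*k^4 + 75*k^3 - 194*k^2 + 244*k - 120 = (k - 3)*(k^4 - 11*k^3 + 42*k^2 - 68*k + 40) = (k - 3)*(k - 2)*(k^3 - 9*k^2 + 24*k - 20) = (k - 5)*(k - 3)*(k - 2)*(k^2 - 4*k + 4) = (k - 5)*(k - 3)*(k - 2)^2*(k - 2)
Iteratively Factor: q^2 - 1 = (q - 1)*(q + 1)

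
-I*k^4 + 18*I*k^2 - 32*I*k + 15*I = (k - 3)*(k - 1)*(k + 5)*(-I*k + I)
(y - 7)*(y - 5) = y^2 - 12*y + 35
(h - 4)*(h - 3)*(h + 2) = h^3 - 5*h^2 - 2*h + 24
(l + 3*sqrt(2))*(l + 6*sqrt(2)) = l^2 + 9*sqrt(2)*l + 36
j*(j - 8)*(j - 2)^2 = j^4 - 12*j^3 + 36*j^2 - 32*j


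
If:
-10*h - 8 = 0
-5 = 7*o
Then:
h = -4/5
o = -5/7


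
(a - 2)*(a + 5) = a^2 + 3*a - 10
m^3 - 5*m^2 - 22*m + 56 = (m - 7)*(m - 2)*(m + 4)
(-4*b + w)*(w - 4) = -4*b*w + 16*b + w^2 - 4*w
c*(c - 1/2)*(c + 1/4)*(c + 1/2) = c^4 + c^3/4 - c^2/4 - c/16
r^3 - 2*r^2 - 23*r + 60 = (r - 4)*(r - 3)*(r + 5)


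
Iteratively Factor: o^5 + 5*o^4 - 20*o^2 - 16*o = (o + 4)*(o^4 + o^3 - 4*o^2 - 4*o) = (o + 2)*(o + 4)*(o^3 - o^2 - 2*o) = o*(o + 2)*(o + 4)*(o^2 - o - 2) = o*(o - 2)*(o + 2)*(o + 4)*(o + 1)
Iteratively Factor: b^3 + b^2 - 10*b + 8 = (b - 1)*(b^2 + 2*b - 8) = (b - 1)*(b + 4)*(b - 2)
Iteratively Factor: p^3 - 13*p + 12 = (p + 4)*(p^2 - 4*p + 3) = (p - 3)*(p + 4)*(p - 1)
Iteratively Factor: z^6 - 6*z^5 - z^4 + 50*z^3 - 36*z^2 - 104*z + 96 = (z - 2)*(z^5 - 4*z^4 - 9*z^3 + 32*z^2 + 28*z - 48) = (z - 2)*(z + 2)*(z^4 - 6*z^3 + 3*z^2 + 26*z - 24) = (z - 2)*(z - 1)*(z + 2)*(z^3 - 5*z^2 - 2*z + 24) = (z - 4)*(z - 2)*(z - 1)*(z + 2)*(z^2 - z - 6) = (z - 4)*(z - 3)*(z - 2)*(z - 1)*(z + 2)*(z + 2)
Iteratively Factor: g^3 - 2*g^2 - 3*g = (g + 1)*(g^2 - 3*g) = g*(g + 1)*(g - 3)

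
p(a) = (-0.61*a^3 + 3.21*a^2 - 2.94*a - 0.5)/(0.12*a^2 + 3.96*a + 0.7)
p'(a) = (-0.24*a - 3.96)*(-0.61*a^3 + 3.21*a^2 - 2.94*a - 0.5)/(0.12*a^2 + 3.96*a + 0.7)^2 + (-1.83*a^2 + 6.42*a - 2.94)/(0.12*a^2 + 3.96*a + 0.7)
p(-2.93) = -5.17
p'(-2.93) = 2.09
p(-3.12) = -5.57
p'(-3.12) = 2.18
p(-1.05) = -2.05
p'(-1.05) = 1.23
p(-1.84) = -3.17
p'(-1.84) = 1.59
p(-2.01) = -3.44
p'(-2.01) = 1.66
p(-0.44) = -1.44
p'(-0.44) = 0.56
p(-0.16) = 0.79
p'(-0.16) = -102.53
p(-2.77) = -4.84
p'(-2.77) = 2.01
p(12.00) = -9.58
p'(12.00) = -1.89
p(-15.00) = -89.10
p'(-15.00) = 15.11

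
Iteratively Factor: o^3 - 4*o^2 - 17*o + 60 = (o - 5)*(o^2 + o - 12) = (o - 5)*(o + 4)*(o - 3)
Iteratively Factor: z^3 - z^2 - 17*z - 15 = (z - 5)*(z^2 + 4*z + 3) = (z - 5)*(z + 3)*(z + 1)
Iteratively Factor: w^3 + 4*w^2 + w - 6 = (w - 1)*(w^2 + 5*w + 6) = (w - 1)*(w + 3)*(w + 2)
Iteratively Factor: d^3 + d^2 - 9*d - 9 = (d + 3)*(d^2 - 2*d - 3) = (d - 3)*(d + 3)*(d + 1)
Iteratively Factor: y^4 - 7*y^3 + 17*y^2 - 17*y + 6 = (y - 3)*(y^3 - 4*y^2 + 5*y - 2) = (y - 3)*(y - 1)*(y^2 - 3*y + 2) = (y - 3)*(y - 2)*(y - 1)*(y - 1)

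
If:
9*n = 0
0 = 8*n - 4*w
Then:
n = 0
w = 0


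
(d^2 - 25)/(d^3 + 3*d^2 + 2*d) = (d^2 - 25)/(d*(d^2 + 3*d + 2))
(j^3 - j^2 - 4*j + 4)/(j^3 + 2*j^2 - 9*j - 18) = (j^2 - 3*j + 2)/(j^2 - 9)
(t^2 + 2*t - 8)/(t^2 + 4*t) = (t - 2)/t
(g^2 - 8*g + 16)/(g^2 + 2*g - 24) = (g - 4)/(g + 6)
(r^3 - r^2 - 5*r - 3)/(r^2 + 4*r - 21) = (r^2 + 2*r + 1)/(r + 7)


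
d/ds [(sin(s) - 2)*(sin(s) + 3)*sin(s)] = (3*sin(s)^2 + 2*sin(s) - 6)*cos(s)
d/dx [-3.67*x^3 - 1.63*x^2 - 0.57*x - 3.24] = -11.01*x^2 - 3.26*x - 0.57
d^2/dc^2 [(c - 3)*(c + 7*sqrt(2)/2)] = 2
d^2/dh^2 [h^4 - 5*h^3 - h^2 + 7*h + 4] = 12*h^2 - 30*h - 2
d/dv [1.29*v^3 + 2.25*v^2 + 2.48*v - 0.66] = 3.87*v^2 + 4.5*v + 2.48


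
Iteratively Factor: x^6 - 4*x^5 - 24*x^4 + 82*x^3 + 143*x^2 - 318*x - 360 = (x + 4)*(x^5 - 8*x^4 + 8*x^3 + 50*x^2 - 57*x - 90) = (x - 5)*(x + 4)*(x^4 - 3*x^3 - 7*x^2 + 15*x + 18) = (x - 5)*(x + 2)*(x + 4)*(x^3 - 5*x^2 + 3*x + 9) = (x - 5)*(x - 3)*(x + 2)*(x + 4)*(x^2 - 2*x - 3) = (x - 5)*(x - 3)^2*(x + 2)*(x + 4)*(x + 1)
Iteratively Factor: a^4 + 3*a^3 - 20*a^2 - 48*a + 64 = (a + 4)*(a^3 - a^2 - 16*a + 16) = (a - 1)*(a + 4)*(a^2 - 16) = (a - 4)*(a - 1)*(a + 4)*(a + 4)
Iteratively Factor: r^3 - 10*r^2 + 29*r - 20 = (r - 1)*(r^2 - 9*r + 20) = (r - 4)*(r - 1)*(r - 5)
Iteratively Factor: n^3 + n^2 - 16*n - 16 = (n + 4)*(n^2 - 3*n - 4) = (n - 4)*(n + 4)*(n + 1)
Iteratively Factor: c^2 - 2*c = (c)*(c - 2)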